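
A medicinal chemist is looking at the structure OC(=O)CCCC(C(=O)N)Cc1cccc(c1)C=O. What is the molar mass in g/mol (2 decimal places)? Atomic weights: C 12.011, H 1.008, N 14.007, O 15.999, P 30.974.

First, the molecular formula is C14H17NO4 (counting implicit H from valence).
  C: 14 × 12.011 = 168.154
  H: 17 × 1.008 = 17.136
  N: 1 × 14.007 = 14.007
  O: 4 × 15.999 = 63.996
Sum: 14×12.011 + 17×1.008 + 1×14.007 + 4×15.999 = 263.293 → 263.29 g/mol.

263.29 g/mol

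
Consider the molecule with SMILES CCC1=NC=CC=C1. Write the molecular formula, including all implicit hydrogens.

Walk through each heavy atom and fill implicit hydrogens from standard valence (C 4, N 3, O 2, S 2, halogen 1):
  atom 1: C, bond orders sum to 1 (valence 4) → 3 H
  atom 2: C, bond orders sum to 2 (valence 4) → 2 H
  atom 3: C, bond orders sum to 4 (valence 4) → 0 H
  atom 4: N, bond orders sum to 3 (valence 3) → 0 H
  atom 5: C, bond orders sum to 3 (valence 4) → 1 H
  atom 6: C, bond orders sum to 3 (valence 4) → 1 H
  atom 7: C, bond orders sum to 3 (valence 4) → 1 H
  atom 8: C, bond orders sum to 3 (valence 4) → 1 H
Totals → C:7, H:9, N:1.
In Hill order: C7H9N.

C7H9N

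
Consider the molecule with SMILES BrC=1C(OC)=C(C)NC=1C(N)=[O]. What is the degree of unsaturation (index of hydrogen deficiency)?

4

Degree of unsaturation = (number of rings) + (number of π bonds).
Ring closures in the SMILES: 1.
π bonds: 3 double bonds (each 1 DoU) → 3 DoU from unsaturation.
Total DoU = 1 + 3 = 4.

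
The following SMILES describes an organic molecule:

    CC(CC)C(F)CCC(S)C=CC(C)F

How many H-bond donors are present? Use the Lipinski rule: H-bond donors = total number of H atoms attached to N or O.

0

Donors: find every N or O and count the H atoms it carries.
  (no N or O atoms present)
Lipinski HBD = 0.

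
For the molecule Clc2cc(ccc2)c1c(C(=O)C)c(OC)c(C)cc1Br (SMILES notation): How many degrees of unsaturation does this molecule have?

9

Molecular formula: C16H14BrClO2.
DoU = (2C + 2 + N − H − X) / 2, where X is the halogen count and O/S are ignored.
    = (2·16 + 2 + 0 − 14 − 2) / 2 = 18 / 2 = 9.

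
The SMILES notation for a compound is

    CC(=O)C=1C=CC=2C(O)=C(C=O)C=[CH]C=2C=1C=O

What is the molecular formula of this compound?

C14H10O4

Walk through each heavy atom and fill implicit hydrogens from standard valence (C 4, N 3, O 2, S 2, halogen 1):
  atom 1: C, bond orders sum to 1 (valence 4) → 3 H
  atom 2: C, bond orders sum to 4 (valence 4) → 0 H
  atom 3: O, bond orders sum to 2 (valence 2) → 0 H
  atom 4: C, bond orders sum to 4 (valence 4) → 0 H
  atom 5: C, bond orders sum to 3 (valence 4) → 1 H
  atom 6: C, bond orders sum to 3 (valence 4) → 1 H
  atom 7: C, bond orders sum to 4 (valence 4) → 0 H
  atom 8: C, bond orders sum to 4 (valence 4) → 0 H
  atom 9: O, bond orders sum to 1 (valence 2) → 1 H
  atom 10: C, bond orders sum to 4 (valence 4) → 0 H
  atom 11: C, bond orders sum to 3 (valence 4) → 1 H
  atom 12: O, bond orders sum to 2 (valence 2) → 0 H
  atom 13: C, bond orders sum to 3 (valence 4) → 1 H
  atom 14: C with explicit H count 1
  atom 15: C, bond orders sum to 4 (valence 4) → 0 H
  atom 16: C, bond orders sum to 4 (valence 4) → 0 H
  atom 17: C, bond orders sum to 3 (valence 4) → 1 H
  atom 18: O, bond orders sum to 2 (valence 2) → 0 H
Totals → C:14, H:10, O:4.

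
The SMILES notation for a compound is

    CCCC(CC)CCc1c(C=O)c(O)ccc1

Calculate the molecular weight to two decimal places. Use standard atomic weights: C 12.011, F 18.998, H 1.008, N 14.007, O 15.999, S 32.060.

First, the molecular formula is C15H22O2 (counting implicit H from valence).
  C: 15 × 12.011 = 180.165
  H: 22 × 1.008 = 22.176
  O: 2 × 15.999 = 31.998
Sum: 15×12.011 + 22×1.008 + 2×15.999 = 234.339 → 234.34 g/mol.

234.34 g/mol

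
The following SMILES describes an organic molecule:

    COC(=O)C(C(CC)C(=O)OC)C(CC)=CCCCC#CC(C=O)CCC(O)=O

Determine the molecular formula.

C22H32O7

Walk through each heavy atom and fill implicit hydrogens from standard valence (C 4, N 3, O 2, S 2, halogen 1):
  atom 1: C, bond orders sum to 1 (valence 4) → 3 H
  atom 2: O, bond orders sum to 2 (valence 2) → 0 H
  atom 3: C, bond orders sum to 4 (valence 4) → 0 H
  atom 4: O, bond orders sum to 2 (valence 2) → 0 H
  atom 5: C, bond orders sum to 3 (valence 4) → 1 H
  atom 6: C, bond orders sum to 3 (valence 4) → 1 H
  atom 7: C, bond orders sum to 2 (valence 4) → 2 H
  atom 8: C, bond orders sum to 1 (valence 4) → 3 H
  atom 9: C, bond orders sum to 4 (valence 4) → 0 H
  atom 10: O, bond orders sum to 2 (valence 2) → 0 H
  atom 11: O, bond orders sum to 2 (valence 2) → 0 H
  atom 12: C, bond orders sum to 1 (valence 4) → 3 H
  atom 13: C, bond orders sum to 4 (valence 4) → 0 H
  atom 14: C, bond orders sum to 2 (valence 4) → 2 H
  atom 15: C, bond orders sum to 1 (valence 4) → 3 H
  atom 16: C, bond orders sum to 3 (valence 4) → 1 H
  atom 17: C, bond orders sum to 2 (valence 4) → 2 H
  atom 18: C, bond orders sum to 2 (valence 4) → 2 H
  atom 19: C, bond orders sum to 2 (valence 4) → 2 H
  atom 20: C, bond orders sum to 4 (valence 4) → 0 H
  atom 21: C, bond orders sum to 4 (valence 4) → 0 H
  atom 22: C, bond orders sum to 3 (valence 4) → 1 H
  atom 23: C, bond orders sum to 3 (valence 4) → 1 H
  atom 24: O, bond orders sum to 2 (valence 2) → 0 H
  atom 25: C, bond orders sum to 2 (valence 4) → 2 H
  atom 26: C, bond orders sum to 2 (valence 4) → 2 H
  atom 27: C, bond orders sum to 4 (valence 4) → 0 H
  atom 28: O, bond orders sum to 1 (valence 2) → 1 H
  atom 29: O, bond orders sum to 2 (valence 2) → 0 H
Totals → C:22, H:32, O:7.
In Hill order: C22H32O7.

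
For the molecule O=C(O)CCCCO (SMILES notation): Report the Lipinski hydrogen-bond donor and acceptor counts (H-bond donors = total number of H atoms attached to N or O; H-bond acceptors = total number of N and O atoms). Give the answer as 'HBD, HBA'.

Donors: find every N or O and count the H atoms it carries.
  atom 1 (O): bond orders sum to 2 → 0 H
  atom 3 (O): bond orders sum to 1 → 1 H
  atom 8 (O): bond orders sum to 1 → 1 H
Lipinski HBD = 2.
Acceptors: N atoms = 0, O atoms = 3 → HBA = 3.

2, 3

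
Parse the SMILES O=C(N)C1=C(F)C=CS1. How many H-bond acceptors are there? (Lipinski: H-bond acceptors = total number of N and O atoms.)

N atoms: 1; O atoms: 1.
Lipinski HBA = 1 + 1 = 2.

2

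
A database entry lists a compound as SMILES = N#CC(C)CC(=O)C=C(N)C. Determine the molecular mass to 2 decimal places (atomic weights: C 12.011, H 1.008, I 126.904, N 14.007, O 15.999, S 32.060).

First, the molecular formula is C8H12N2O (counting implicit H from valence).
  C: 8 × 12.011 = 96.088
  H: 12 × 1.008 = 12.096
  N: 2 × 14.007 = 28.014
  O: 1 × 15.999 = 15.999
Sum: 8×12.011 + 12×1.008 + 2×14.007 + 1×15.999 = 152.197 → 152.20 g/mol.

152.20 g/mol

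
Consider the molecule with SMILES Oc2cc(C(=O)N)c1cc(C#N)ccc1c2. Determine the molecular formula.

Walk through each heavy atom and fill implicit hydrogens from standard valence (C 4, N 3, O 2, S 2, halogen 1); for lowercase aromatic atoms, an aromatic c carries 1 H when it has two neighbours and 0 H with three, and aromatic n carries 0 H:
  atom 1: O, bond orders sum to 1 (valence 2) → 1 H
  atom 2: aromatic c, 3 neighbours → 0 H
  atom 3: aromatic c, 2 neighbours → 1 H
  atom 4: aromatic c, 3 neighbours → 0 H
  atom 5: C, bond orders sum to 4 (valence 4) → 0 H
  atom 6: O, bond orders sum to 2 (valence 2) → 0 H
  atom 7: N, bond orders sum to 1 (valence 3) → 2 H
  atom 8: aromatic c, 3 neighbours → 0 H
  atom 9: aromatic c, 2 neighbours → 1 H
  atom 10: aromatic c, 3 neighbours → 0 H
  atom 11: C, bond orders sum to 4 (valence 4) → 0 H
  atom 12: N, bond orders sum to 3 (valence 3) → 0 H
  atom 13: aromatic c, 2 neighbours → 1 H
  atom 14: aromatic c, 2 neighbours → 1 H
  atom 15: aromatic c, 3 neighbours → 0 H
  atom 16: aromatic c, 2 neighbours → 1 H
Totals → C:12, H:8, N:2, O:2.
In Hill order: C12H8N2O2.

C12H8N2O2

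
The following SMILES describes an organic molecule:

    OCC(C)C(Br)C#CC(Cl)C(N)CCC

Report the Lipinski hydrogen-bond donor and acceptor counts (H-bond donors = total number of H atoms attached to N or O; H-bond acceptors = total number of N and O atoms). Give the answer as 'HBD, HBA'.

Donors: find every N or O and count the H atoms it carries.
  atom 1 (O): bond orders sum to 1 → 1 H
  atom 12 (N): bond orders sum to 1 → 2 H
Lipinski HBD = 3.
Acceptors: N atoms = 1, O atoms = 1 → HBA = 2.

3, 2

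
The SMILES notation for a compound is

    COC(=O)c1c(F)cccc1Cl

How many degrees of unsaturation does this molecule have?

5

Molecular formula: C8H6ClFO2.
DoU = (2C + 2 + N − H − X) / 2, where X is the halogen count and O/S are ignored.
    = (2·8 + 2 + 0 − 6 − 2) / 2 = 10 / 2 = 5.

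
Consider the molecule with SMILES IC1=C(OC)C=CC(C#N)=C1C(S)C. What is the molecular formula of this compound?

Walk through each heavy atom and fill implicit hydrogens from standard valence (C 4, N 3, O 2, S 2, halogen 1):
  atom 1: I (halogen, monovalent) → 0 H
  atom 2: C, bond orders sum to 4 (valence 4) → 0 H
  atom 3: C, bond orders sum to 4 (valence 4) → 0 H
  atom 4: O, bond orders sum to 2 (valence 2) → 0 H
  atom 5: C, bond orders sum to 1 (valence 4) → 3 H
  atom 6: C, bond orders sum to 3 (valence 4) → 1 H
  atom 7: C, bond orders sum to 3 (valence 4) → 1 H
  atom 8: C, bond orders sum to 4 (valence 4) → 0 H
  atom 9: C, bond orders sum to 4 (valence 4) → 0 H
  atom 10: N, bond orders sum to 3 (valence 3) → 0 H
  atom 11: C, bond orders sum to 4 (valence 4) → 0 H
  atom 12: C, bond orders sum to 3 (valence 4) → 1 H
  atom 13: S, bond orders sum to 1 (valence 2) → 1 H
  atom 14: C, bond orders sum to 1 (valence 4) → 3 H
Totals → C:10, H:10, I:1, N:1, O:1, S:1.

C10H10INOS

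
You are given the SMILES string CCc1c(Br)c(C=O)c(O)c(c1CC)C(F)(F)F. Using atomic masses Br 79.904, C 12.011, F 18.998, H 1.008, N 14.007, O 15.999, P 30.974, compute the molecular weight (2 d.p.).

First, the molecular formula is C12H12BrF3O2 (counting implicit H from valence).
  Br: 1 × 79.904 = 79.904
  C: 12 × 12.011 = 144.132
  F: 3 × 18.998 = 56.994
  H: 12 × 1.008 = 12.096
  O: 2 × 15.999 = 31.998
Sum: 1×79.904 + 12×12.011 + 3×18.998 + 12×1.008 + 2×15.999 = 325.124 → 325.12 g/mol.

325.12 g/mol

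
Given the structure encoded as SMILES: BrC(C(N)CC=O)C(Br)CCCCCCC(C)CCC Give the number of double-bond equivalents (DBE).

Degree of unsaturation = (number of rings) + (number of π bonds).
Ring closures in the SMILES: 0.
π bonds: 1 double bond (each 1 DoU) → 1 DoU from unsaturation.
Total DoU = 0 + 1 = 1.

1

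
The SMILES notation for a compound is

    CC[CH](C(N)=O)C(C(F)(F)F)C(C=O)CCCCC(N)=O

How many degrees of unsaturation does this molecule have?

3

Molecular formula: C13H21F3N2O3.
DoU = (2C + 2 + N − H − X) / 2, where X is the halogen count and O/S are ignored.
    = (2·13 + 2 + 2 − 21 − 3) / 2 = 6 / 2 = 3.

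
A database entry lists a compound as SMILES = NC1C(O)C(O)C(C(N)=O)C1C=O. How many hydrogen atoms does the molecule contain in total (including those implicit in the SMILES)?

Walk through each heavy atom and fill implicit hydrogens from standard valence (C 4, N 3, O 2, S 2, halogen 1):
  atom 1: N, bond orders sum to 1 (valence 3) → 2 H
  atom 2: C, bond orders sum to 3 (valence 4) → 1 H
  atom 3: C, bond orders sum to 3 (valence 4) → 1 H
  atom 4: O, bond orders sum to 1 (valence 2) → 1 H
  atom 5: C, bond orders sum to 3 (valence 4) → 1 H
  atom 6: O, bond orders sum to 1 (valence 2) → 1 H
  atom 7: C, bond orders sum to 3 (valence 4) → 1 H
  atom 8: C, bond orders sum to 4 (valence 4) → 0 H
  atom 9: N, bond orders sum to 1 (valence 3) → 2 H
  atom 10: O, bond orders sum to 2 (valence 2) → 0 H
  atom 11: C, bond orders sum to 3 (valence 4) → 1 H
  atom 12: C, bond orders sum to 3 (valence 4) → 1 H
  atom 13: O, bond orders sum to 2 (valence 2) → 0 H
Total hydrogens: 12.

12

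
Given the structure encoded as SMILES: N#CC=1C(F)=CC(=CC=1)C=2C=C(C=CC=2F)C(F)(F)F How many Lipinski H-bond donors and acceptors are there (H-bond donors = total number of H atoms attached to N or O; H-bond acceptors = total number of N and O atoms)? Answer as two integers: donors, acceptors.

0, 1

Donors: find every N or O and count the H atoms it carries.
  atom 1 (N): bond orders sum to 3 → 0 H
Lipinski HBD = 0.
Acceptors: N atoms = 1, O atoms = 0 → HBA = 1.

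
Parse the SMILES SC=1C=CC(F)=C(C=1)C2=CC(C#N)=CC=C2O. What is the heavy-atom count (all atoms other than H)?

17

Every atom symbol written in the SMILES (organic subset) is one heavy atom; implicit H are not written.
Heavy atoms by element → C:13, F:1, N:1, O:1, S:1.
Total: 17.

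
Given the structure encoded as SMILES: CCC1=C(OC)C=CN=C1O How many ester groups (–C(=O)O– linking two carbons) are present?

0

Scan the SMILES for the ester motif — none present.
Groups that are present: 1 ether, 1 hydroxyl.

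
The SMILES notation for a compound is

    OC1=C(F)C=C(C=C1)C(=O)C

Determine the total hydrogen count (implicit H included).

7

Walk through each heavy atom and fill implicit hydrogens from standard valence (C 4, N 3, O 2, S 2, halogen 1):
  atom 1: O, bond orders sum to 1 (valence 2) → 1 H
  atom 2: C, bond orders sum to 4 (valence 4) → 0 H
  atom 3: C, bond orders sum to 4 (valence 4) → 0 H
  atom 4: F (halogen, monovalent) → 0 H
  atom 5: C, bond orders sum to 3 (valence 4) → 1 H
  atom 6: C, bond orders sum to 4 (valence 4) → 0 H
  atom 7: C, bond orders sum to 3 (valence 4) → 1 H
  atom 8: C, bond orders sum to 3 (valence 4) → 1 H
  atom 9: C, bond orders sum to 4 (valence 4) → 0 H
  atom 10: O, bond orders sum to 2 (valence 2) → 0 H
  atom 11: C, bond orders sum to 1 (valence 4) → 3 H
Total hydrogens: 7.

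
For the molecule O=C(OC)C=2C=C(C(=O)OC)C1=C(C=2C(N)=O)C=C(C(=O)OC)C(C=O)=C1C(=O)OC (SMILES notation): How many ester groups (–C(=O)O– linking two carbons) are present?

The ester motif appears at heavy-atom positions 2, 8, 20, 28 in the SMILES.
Other groups present: 1 aldehyde, 1 amide.
Ester count: 4.

4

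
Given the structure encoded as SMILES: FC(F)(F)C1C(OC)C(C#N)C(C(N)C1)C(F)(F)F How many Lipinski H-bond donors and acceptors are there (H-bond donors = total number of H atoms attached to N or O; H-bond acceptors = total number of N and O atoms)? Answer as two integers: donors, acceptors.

2, 3

Donors: find every N or O and count the H atoms it carries.
  atom 7 (O): bond orders sum to 2 → 0 H
  atom 11 (N): bond orders sum to 3 → 0 H
  atom 14 (N): bond orders sum to 1 → 2 H
Lipinski HBD = 2.
Acceptors: N atoms = 2, O atoms = 1 → HBA = 3.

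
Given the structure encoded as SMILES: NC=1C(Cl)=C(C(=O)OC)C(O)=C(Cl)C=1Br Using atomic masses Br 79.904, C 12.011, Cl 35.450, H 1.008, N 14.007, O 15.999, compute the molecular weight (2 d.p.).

314.94 g/mol

First, the molecular formula is C8H6BrCl2NO3 (counting implicit H from valence).
  Br: 1 × 79.904 = 79.904
  C: 8 × 12.011 = 96.088
  Cl: 2 × 35.450 = 70.900
  H: 6 × 1.008 = 6.048
  N: 1 × 14.007 = 14.007
  O: 3 × 15.999 = 47.997
Sum: 1×79.904 + 8×12.011 + 2×35.450 + 6×1.008 + 1×14.007 + 3×15.999 = 314.944 → 314.94 g/mol.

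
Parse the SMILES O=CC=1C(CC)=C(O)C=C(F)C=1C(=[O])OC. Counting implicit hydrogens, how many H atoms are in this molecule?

11

Walk through each heavy atom and fill implicit hydrogens from standard valence (C 4, N 3, O 2, S 2, halogen 1):
  atom 1: O, bond orders sum to 2 (valence 2) → 0 H
  atom 2: C, bond orders sum to 3 (valence 4) → 1 H
  atom 3: C, bond orders sum to 4 (valence 4) → 0 H
  atom 4: C, bond orders sum to 4 (valence 4) → 0 H
  atom 5: C, bond orders sum to 2 (valence 4) → 2 H
  atom 6: C, bond orders sum to 1 (valence 4) → 3 H
  atom 7: C, bond orders sum to 4 (valence 4) → 0 H
  atom 8: O, bond orders sum to 1 (valence 2) → 1 H
  atom 9: C, bond orders sum to 3 (valence 4) → 1 H
  atom 10: C, bond orders sum to 4 (valence 4) → 0 H
  atom 11: F (halogen, monovalent) → 0 H
  atom 12: C, bond orders sum to 4 (valence 4) → 0 H
  atom 13: C, bond orders sum to 4 (valence 4) → 0 H
  atom 14: O with explicit H count 0
  atom 15: O, bond orders sum to 2 (valence 2) → 0 H
  atom 16: C, bond orders sum to 1 (valence 4) → 3 H
Total hydrogens: 11.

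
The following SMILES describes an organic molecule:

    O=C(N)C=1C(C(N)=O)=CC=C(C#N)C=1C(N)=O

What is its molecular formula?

Walk through each heavy atom and fill implicit hydrogens from standard valence (C 4, N 3, O 2, S 2, halogen 1):
  atom 1: O, bond orders sum to 2 (valence 2) → 0 H
  atom 2: C, bond orders sum to 4 (valence 4) → 0 H
  atom 3: N, bond orders sum to 1 (valence 3) → 2 H
  atom 4: C, bond orders sum to 4 (valence 4) → 0 H
  atom 5: C, bond orders sum to 4 (valence 4) → 0 H
  atom 6: C, bond orders sum to 4 (valence 4) → 0 H
  atom 7: N, bond orders sum to 1 (valence 3) → 2 H
  atom 8: O, bond orders sum to 2 (valence 2) → 0 H
  atom 9: C, bond orders sum to 3 (valence 4) → 1 H
  atom 10: C, bond orders sum to 3 (valence 4) → 1 H
  atom 11: C, bond orders sum to 4 (valence 4) → 0 H
  atom 12: C, bond orders sum to 4 (valence 4) → 0 H
  atom 13: N, bond orders sum to 3 (valence 3) → 0 H
  atom 14: C, bond orders sum to 4 (valence 4) → 0 H
  atom 15: C, bond orders sum to 4 (valence 4) → 0 H
  atom 16: N, bond orders sum to 1 (valence 3) → 2 H
  atom 17: O, bond orders sum to 2 (valence 2) → 0 H
Totals → C:10, H:8, N:4, O:3.
In Hill order: C10H8N4O3.

C10H8N4O3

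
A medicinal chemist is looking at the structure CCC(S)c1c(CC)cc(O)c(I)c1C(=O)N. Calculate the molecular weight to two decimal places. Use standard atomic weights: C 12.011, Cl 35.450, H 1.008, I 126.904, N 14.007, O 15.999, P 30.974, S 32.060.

365.23 g/mol

First, the molecular formula is C12H16INO2S (counting implicit H from valence).
  C: 12 × 12.011 = 144.132
  H: 16 × 1.008 = 16.128
  I: 1 × 126.904 = 126.904
  N: 1 × 14.007 = 14.007
  O: 2 × 15.999 = 31.998
  S: 1 × 32.060 = 32.060
Sum: 12×12.011 + 16×1.008 + 1×126.904 + 1×14.007 + 2×15.999 + 1×32.060 = 365.229 → 365.23 g/mol.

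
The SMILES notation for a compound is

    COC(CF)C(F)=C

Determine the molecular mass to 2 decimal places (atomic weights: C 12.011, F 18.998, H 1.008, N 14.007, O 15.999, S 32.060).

122.11 g/mol

First, the molecular formula is C5H8F2O (counting implicit H from valence).
  C: 5 × 12.011 = 60.055
  F: 2 × 18.998 = 37.996
  H: 8 × 1.008 = 8.064
  O: 1 × 15.999 = 15.999
Sum: 5×12.011 + 2×18.998 + 8×1.008 + 1×15.999 = 122.114 → 122.11 g/mol.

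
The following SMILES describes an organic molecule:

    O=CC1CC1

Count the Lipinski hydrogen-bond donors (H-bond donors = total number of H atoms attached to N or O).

Donors: find every N or O and count the H atoms it carries.
  atom 1 (O): bond orders sum to 2 → 0 H
Lipinski HBD = 0.

0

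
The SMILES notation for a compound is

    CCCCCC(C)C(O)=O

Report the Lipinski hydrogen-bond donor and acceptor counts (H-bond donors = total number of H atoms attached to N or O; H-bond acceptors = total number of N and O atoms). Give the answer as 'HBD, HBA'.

1, 2

Donors: find every N or O and count the H atoms it carries.
  atom 9 (O): bond orders sum to 1 → 1 H
  atom 10 (O): bond orders sum to 2 → 0 H
Lipinski HBD = 1.
Acceptors: N atoms = 0, O atoms = 2 → HBA = 2.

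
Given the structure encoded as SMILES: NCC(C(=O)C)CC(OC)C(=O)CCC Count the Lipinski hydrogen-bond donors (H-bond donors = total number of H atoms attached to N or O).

Donors: find every N or O and count the H atoms it carries.
  atom 1 (N): bond orders sum to 1 → 2 H
  atom 5 (O): bond orders sum to 2 → 0 H
  atom 9 (O): bond orders sum to 2 → 0 H
  atom 12 (O): bond orders sum to 2 → 0 H
Lipinski HBD = 2.

2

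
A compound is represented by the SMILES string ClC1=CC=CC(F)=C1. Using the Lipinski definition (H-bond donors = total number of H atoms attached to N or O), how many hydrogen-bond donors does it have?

Donors: find every N or O and count the H atoms it carries.
  (no N or O atoms present)
Lipinski HBD = 0.

0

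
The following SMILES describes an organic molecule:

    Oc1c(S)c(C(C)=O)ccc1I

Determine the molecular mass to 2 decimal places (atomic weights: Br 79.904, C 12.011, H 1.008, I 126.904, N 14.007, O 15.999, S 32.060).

First, the molecular formula is C8H7IO2S (counting implicit H from valence).
  C: 8 × 12.011 = 96.088
  H: 7 × 1.008 = 7.056
  I: 1 × 126.904 = 126.904
  O: 2 × 15.999 = 31.998
  S: 1 × 32.060 = 32.060
Sum: 8×12.011 + 7×1.008 + 1×126.904 + 2×15.999 + 1×32.060 = 294.106 → 294.11 g/mol.

294.11 g/mol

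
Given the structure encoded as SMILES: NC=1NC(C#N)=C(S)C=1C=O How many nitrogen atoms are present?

Scan the SMILES for N atoms (remember two-letter symbols like Cl and Br are single atoms).
Nitrogen count: 3.

3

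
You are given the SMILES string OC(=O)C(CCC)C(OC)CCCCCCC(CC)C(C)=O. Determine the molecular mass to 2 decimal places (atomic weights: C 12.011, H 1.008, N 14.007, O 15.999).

314.47 g/mol

First, the molecular formula is C18H34O4 (counting implicit H from valence).
  C: 18 × 12.011 = 216.198
  H: 34 × 1.008 = 34.272
  O: 4 × 15.999 = 63.996
Sum: 18×12.011 + 34×1.008 + 4×15.999 = 314.466 → 314.47 g/mol.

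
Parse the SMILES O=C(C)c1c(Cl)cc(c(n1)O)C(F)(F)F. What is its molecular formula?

C8H5ClF3NO2

Walk through each heavy atom and fill implicit hydrogens from standard valence (C 4, N 3, O 2, S 2, halogen 1); for lowercase aromatic atoms, an aromatic c carries 1 H when it has two neighbours and 0 H with three, and aromatic n carries 0 H:
  atom 1: O, bond orders sum to 2 (valence 2) → 0 H
  atom 2: C, bond orders sum to 4 (valence 4) → 0 H
  atom 3: C, bond orders sum to 1 (valence 4) → 3 H
  atom 4: aromatic c, 3 neighbours → 0 H
  atom 5: aromatic c, 3 neighbours → 0 H
  atom 6: Cl (halogen, monovalent) → 0 H
  atom 7: aromatic c, 2 neighbours → 1 H
  atom 8: aromatic c, 3 neighbours → 0 H
  atom 9: aromatic c, 3 neighbours → 0 H
  atom 10: aromatic n, 2 neighbours → 0 H
  atom 11: O, bond orders sum to 1 (valence 2) → 1 H
  atom 12: C, bond orders sum to 4 (valence 4) → 0 H
  atom 13: F (halogen, monovalent) → 0 H
  atom 14: F (halogen, monovalent) → 0 H
  atom 15: F (halogen, monovalent) → 0 H
Totals → C:8, H:5, Cl:1, F:3, N:1, O:2.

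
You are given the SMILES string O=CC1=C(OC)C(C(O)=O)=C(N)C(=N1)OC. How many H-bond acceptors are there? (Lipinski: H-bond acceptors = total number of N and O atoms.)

N atoms: 2; O atoms: 5.
Lipinski HBA = 2 + 5 = 7.

7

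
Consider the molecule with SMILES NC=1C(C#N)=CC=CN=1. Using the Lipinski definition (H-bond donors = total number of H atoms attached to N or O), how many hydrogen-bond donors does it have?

Donors: find every N or O and count the H atoms it carries.
  atom 1 (N): bond orders sum to 1 → 2 H
  atom 5 (N): bond orders sum to 3 → 0 H
  atom 9 (N): bond orders sum to 3 → 0 H
Lipinski HBD = 2.

2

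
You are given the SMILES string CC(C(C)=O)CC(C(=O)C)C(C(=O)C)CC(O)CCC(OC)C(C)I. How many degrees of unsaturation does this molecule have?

Molecular formula: C19H33IO5.
DoU = (2C + 2 + N − H − X) / 2, where X is the halogen count and O/S are ignored.
    = (2·19 + 2 + 0 − 33 − 1) / 2 = 6 / 2 = 3.

3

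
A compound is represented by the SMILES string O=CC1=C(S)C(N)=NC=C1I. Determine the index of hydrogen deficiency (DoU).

Degree of unsaturation = (number of rings) + (number of π bonds).
Ring closures in the SMILES: 1.
π bonds: 4 double bonds (each 1 DoU) → 4 DoU from unsaturation.
Total DoU = 1 + 4 = 5.

5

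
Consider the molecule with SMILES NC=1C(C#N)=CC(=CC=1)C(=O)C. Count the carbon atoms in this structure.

Count every carbon token in the SMILES (each C, including those in ring-closure positions and inside branches).
Carbon count: 9.

9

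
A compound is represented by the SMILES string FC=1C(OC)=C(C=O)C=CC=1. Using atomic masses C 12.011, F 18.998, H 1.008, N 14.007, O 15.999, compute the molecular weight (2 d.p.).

First, the molecular formula is C8H7FO2 (counting implicit H from valence).
  C: 8 × 12.011 = 96.088
  F: 1 × 18.998 = 18.998
  H: 7 × 1.008 = 7.056
  O: 2 × 15.999 = 31.998
Sum: 8×12.011 + 1×18.998 + 7×1.008 + 2×15.999 = 154.140 → 154.14 g/mol.

154.14 g/mol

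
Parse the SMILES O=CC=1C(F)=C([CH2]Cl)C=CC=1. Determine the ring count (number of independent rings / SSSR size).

1

In SMILES, each pair of matching ring-closure digits denotes one ring-closing bond; the number of such bonds equals the number of independent rings.
Ring-closure bonds here: 1.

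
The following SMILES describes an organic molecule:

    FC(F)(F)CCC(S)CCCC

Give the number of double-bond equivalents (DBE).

Molecular formula: C8H15F3S.
DoU = (2C + 2 + N − H − X) / 2, where X is the halogen count and O/S are ignored.
    = (2·8 + 2 + 0 − 15 − 3) / 2 = 0 / 2 = 0.

0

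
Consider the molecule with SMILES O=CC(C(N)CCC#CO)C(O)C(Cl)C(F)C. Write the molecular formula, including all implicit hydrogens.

Walk through each heavy atom and fill implicit hydrogens from standard valence (C 4, N 3, O 2, S 2, halogen 1):
  atom 1: O, bond orders sum to 2 (valence 2) → 0 H
  atom 2: C, bond orders sum to 3 (valence 4) → 1 H
  atom 3: C, bond orders sum to 3 (valence 4) → 1 H
  atom 4: C, bond orders sum to 3 (valence 4) → 1 H
  atom 5: N, bond orders sum to 1 (valence 3) → 2 H
  atom 6: C, bond orders sum to 2 (valence 4) → 2 H
  atom 7: C, bond orders sum to 2 (valence 4) → 2 H
  atom 8: C, bond orders sum to 4 (valence 4) → 0 H
  atom 9: C, bond orders sum to 4 (valence 4) → 0 H
  atom 10: O, bond orders sum to 1 (valence 2) → 1 H
  atom 11: C, bond orders sum to 3 (valence 4) → 1 H
  atom 12: O, bond orders sum to 1 (valence 2) → 1 H
  atom 13: C, bond orders sum to 3 (valence 4) → 1 H
  atom 14: Cl (halogen, monovalent) → 0 H
  atom 15: C, bond orders sum to 3 (valence 4) → 1 H
  atom 16: F (halogen, monovalent) → 0 H
  atom 17: C, bond orders sum to 1 (valence 4) → 3 H
Totals → C:11, H:17, Cl:1, F:1, N:1, O:3.
In Hill order: C11H17ClFNO3.

C11H17ClFNO3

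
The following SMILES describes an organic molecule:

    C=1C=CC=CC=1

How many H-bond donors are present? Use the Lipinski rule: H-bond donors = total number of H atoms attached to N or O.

Donors: find every N or O and count the H atoms it carries.
  (no N or O atoms present)
Lipinski HBD = 0.

0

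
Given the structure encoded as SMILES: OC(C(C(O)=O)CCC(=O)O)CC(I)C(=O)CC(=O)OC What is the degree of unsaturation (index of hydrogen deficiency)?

4

Degree of unsaturation = (number of rings) + (number of π bonds).
Ring closures in the SMILES: 0.
π bonds: 4 double bonds (each 1 DoU) → 4 DoU from unsaturation.
Total DoU = 0 + 4 = 4.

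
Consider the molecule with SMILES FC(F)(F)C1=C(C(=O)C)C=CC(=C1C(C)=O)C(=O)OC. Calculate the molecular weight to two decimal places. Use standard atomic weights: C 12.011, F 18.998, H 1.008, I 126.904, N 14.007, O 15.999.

First, the molecular formula is C13H11F3O4 (counting implicit H from valence).
  C: 13 × 12.011 = 156.143
  F: 3 × 18.998 = 56.994
  H: 11 × 1.008 = 11.088
  O: 4 × 15.999 = 63.996
Sum: 13×12.011 + 3×18.998 + 11×1.008 + 4×15.999 = 288.221 → 288.22 g/mol.

288.22 g/mol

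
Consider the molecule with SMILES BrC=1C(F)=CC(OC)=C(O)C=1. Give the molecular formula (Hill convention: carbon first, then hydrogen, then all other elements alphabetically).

C7H6BrFO2

Walk through each heavy atom and fill implicit hydrogens from standard valence (C 4, N 3, O 2, S 2, halogen 1):
  atom 1: Br (halogen, monovalent) → 0 H
  atom 2: C, bond orders sum to 4 (valence 4) → 0 H
  atom 3: C, bond orders sum to 4 (valence 4) → 0 H
  atom 4: F (halogen, monovalent) → 0 H
  atom 5: C, bond orders sum to 3 (valence 4) → 1 H
  atom 6: C, bond orders sum to 4 (valence 4) → 0 H
  atom 7: O, bond orders sum to 2 (valence 2) → 0 H
  atom 8: C, bond orders sum to 1 (valence 4) → 3 H
  atom 9: C, bond orders sum to 4 (valence 4) → 0 H
  atom 10: O, bond orders sum to 1 (valence 2) → 1 H
  atom 11: C, bond orders sum to 3 (valence 4) → 1 H
Totals → C:7, H:6, Br:1, F:1, O:2.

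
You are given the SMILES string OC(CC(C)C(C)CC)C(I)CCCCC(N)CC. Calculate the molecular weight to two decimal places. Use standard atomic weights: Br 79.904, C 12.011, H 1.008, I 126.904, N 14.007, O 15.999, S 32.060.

383.36 g/mol

First, the molecular formula is C16H34INO (counting implicit H from valence).
  C: 16 × 12.011 = 192.176
  H: 34 × 1.008 = 34.272
  I: 1 × 126.904 = 126.904
  N: 1 × 14.007 = 14.007
  O: 1 × 15.999 = 15.999
Sum: 16×12.011 + 34×1.008 + 1×126.904 + 1×14.007 + 1×15.999 = 383.358 → 383.36 g/mol.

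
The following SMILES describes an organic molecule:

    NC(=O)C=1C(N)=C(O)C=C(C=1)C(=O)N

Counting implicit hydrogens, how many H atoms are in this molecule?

9

Walk through each heavy atom and fill implicit hydrogens from standard valence (C 4, N 3, O 2, S 2, halogen 1):
  atom 1: N, bond orders sum to 1 (valence 3) → 2 H
  atom 2: C, bond orders sum to 4 (valence 4) → 0 H
  atom 3: O, bond orders sum to 2 (valence 2) → 0 H
  atom 4: C, bond orders sum to 4 (valence 4) → 0 H
  atom 5: C, bond orders sum to 4 (valence 4) → 0 H
  atom 6: N, bond orders sum to 1 (valence 3) → 2 H
  atom 7: C, bond orders sum to 4 (valence 4) → 0 H
  atom 8: O, bond orders sum to 1 (valence 2) → 1 H
  atom 9: C, bond orders sum to 3 (valence 4) → 1 H
  atom 10: C, bond orders sum to 4 (valence 4) → 0 H
  atom 11: C, bond orders sum to 3 (valence 4) → 1 H
  atom 12: C, bond orders sum to 4 (valence 4) → 0 H
  atom 13: O, bond orders sum to 2 (valence 2) → 0 H
  atom 14: N, bond orders sum to 1 (valence 3) → 2 H
Total hydrogens: 9.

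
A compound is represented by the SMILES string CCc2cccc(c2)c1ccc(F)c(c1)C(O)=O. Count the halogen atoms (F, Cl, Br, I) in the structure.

Halogen atoms appear at heavy-atom position 13 (1×F).
Other groups present: 1 carboxylic acid.
Halogen count: 1.

1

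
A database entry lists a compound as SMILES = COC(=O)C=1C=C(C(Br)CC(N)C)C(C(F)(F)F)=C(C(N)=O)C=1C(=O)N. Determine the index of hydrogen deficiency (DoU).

Degree of unsaturation = (number of rings) + (number of π bonds).
Ring closures in the SMILES: 1.
π bonds: 6 double bonds (each 1 DoU) → 6 DoU from unsaturation.
Total DoU = 1 + 6 = 7.

7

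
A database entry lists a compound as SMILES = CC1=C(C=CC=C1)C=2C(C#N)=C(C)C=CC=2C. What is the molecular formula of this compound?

C16H15N

Walk through each heavy atom and fill implicit hydrogens from standard valence (C 4, N 3, O 2, S 2, halogen 1):
  atom 1: C, bond orders sum to 1 (valence 4) → 3 H
  atom 2: C, bond orders sum to 4 (valence 4) → 0 H
  atom 3: C, bond orders sum to 4 (valence 4) → 0 H
  atom 4: C, bond orders sum to 3 (valence 4) → 1 H
  atom 5: C, bond orders sum to 3 (valence 4) → 1 H
  atom 6: C, bond orders sum to 3 (valence 4) → 1 H
  atom 7: C, bond orders sum to 3 (valence 4) → 1 H
  atom 8: C, bond orders sum to 4 (valence 4) → 0 H
  atom 9: C, bond orders sum to 4 (valence 4) → 0 H
  atom 10: C, bond orders sum to 4 (valence 4) → 0 H
  atom 11: N, bond orders sum to 3 (valence 3) → 0 H
  atom 12: C, bond orders sum to 4 (valence 4) → 0 H
  atom 13: C, bond orders sum to 1 (valence 4) → 3 H
  atom 14: C, bond orders sum to 3 (valence 4) → 1 H
  atom 15: C, bond orders sum to 3 (valence 4) → 1 H
  atom 16: C, bond orders sum to 4 (valence 4) → 0 H
  atom 17: C, bond orders sum to 1 (valence 4) → 3 H
Totals → C:16, H:15, N:1.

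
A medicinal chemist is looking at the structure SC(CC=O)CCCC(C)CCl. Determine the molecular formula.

C9H17ClOS

Walk through each heavy atom and fill implicit hydrogens from standard valence (C 4, N 3, O 2, S 2, halogen 1):
  atom 1: S, bond orders sum to 1 (valence 2) → 1 H
  atom 2: C, bond orders sum to 3 (valence 4) → 1 H
  atom 3: C, bond orders sum to 2 (valence 4) → 2 H
  atom 4: C, bond orders sum to 3 (valence 4) → 1 H
  atom 5: O, bond orders sum to 2 (valence 2) → 0 H
  atom 6: C, bond orders sum to 2 (valence 4) → 2 H
  atom 7: C, bond orders sum to 2 (valence 4) → 2 H
  atom 8: C, bond orders sum to 2 (valence 4) → 2 H
  atom 9: C, bond orders sum to 3 (valence 4) → 1 H
  atom 10: C, bond orders sum to 1 (valence 4) → 3 H
  atom 11: C, bond orders sum to 2 (valence 4) → 2 H
  atom 12: Cl (halogen, monovalent) → 0 H
Totals → C:9, H:17, Cl:1, O:1, S:1.
In Hill order: C9H17ClOS.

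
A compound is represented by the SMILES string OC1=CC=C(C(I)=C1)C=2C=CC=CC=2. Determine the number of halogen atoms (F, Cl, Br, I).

Halogen atoms appear at heavy-atom position 7 (1×I).
Other groups present: 1 hydroxyl.
Halogen count: 1.

1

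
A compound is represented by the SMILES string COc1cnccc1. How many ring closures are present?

In SMILES, each pair of matching ring-closure digits denotes one ring-closing bond; the number of such bonds equals the number of independent rings.
Ring-closure bonds here: 1.

1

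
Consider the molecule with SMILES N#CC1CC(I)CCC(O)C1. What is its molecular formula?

Walk through each heavy atom and fill implicit hydrogens from standard valence (C 4, N 3, O 2, S 2, halogen 1):
  atom 1: N, bond orders sum to 3 (valence 3) → 0 H
  atom 2: C, bond orders sum to 4 (valence 4) → 0 H
  atom 3: C, bond orders sum to 3 (valence 4) → 1 H
  atom 4: C, bond orders sum to 2 (valence 4) → 2 H
  atom 5: C, bond orders sum to 3 (valence 4) → 1 H
  atom 6: I (halogen, monovalent) → 0 H
  atom 7: C, bond orders sum to 2 (valence 4) → 2 H
  atom 8: C, bond orders sum to 2 (valence 4) → 2 H
  atom 9: C, bond orders sum to 3 (valence 4) → 1 H
  atom 10: O, bond orders sum to 1 (valence 2) → 1 H
  atom 11: C, bond orders sum to 2 (valence 4) → 2 H
Totals → C:8, H:12, I:1, N:1, O:1.
In Hill order: C8H12INO.

C8H12INO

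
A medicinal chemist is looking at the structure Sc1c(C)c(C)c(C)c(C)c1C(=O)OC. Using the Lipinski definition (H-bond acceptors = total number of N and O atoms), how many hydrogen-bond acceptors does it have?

N atoms: 0; O atoms: 2.
Lipinski HBA = 0 + 2 = 2.

2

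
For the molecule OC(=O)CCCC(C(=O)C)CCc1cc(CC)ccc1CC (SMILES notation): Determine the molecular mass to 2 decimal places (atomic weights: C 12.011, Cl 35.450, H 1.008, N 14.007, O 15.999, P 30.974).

304.43 g/mol

First, the molecular formula is C19H28O3 (counting implicit H from valence).
  C: 19 × 12.011 = 228.209
  H: 28 × 1.008 = 28.224
  O: 3 × 15.999 = 47.997
Sum: 19×12.011 + 28×1.008 + 3×15.999 = 304.430 → 304.43 g/mol.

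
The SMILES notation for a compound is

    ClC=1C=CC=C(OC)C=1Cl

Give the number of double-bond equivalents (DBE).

Degree of unsaturation = (number of rings) + (number of π bonds).
Ring closures in the SMILES: 1.
π bonds: 3 double bonds (each 1 DoU) → 3 DoU from unsaturation.
Total DoU = 1 + 3 = 4.

4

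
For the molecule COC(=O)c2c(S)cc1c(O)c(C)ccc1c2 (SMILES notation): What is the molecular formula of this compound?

C13H12O3S

Walk through each heavy atom and fill implicit hydrogens from standard valence (C 4, N 3, O 2, S 2, halogen 1); for lowercase aromatic atoms, an aromatic c carries 1 H when it has two neighbours and 0 H with three, and aromatic n carries 0 H:
  atom 1: C, bond orders sum to 1 (valence 4) → 3 H
  atom 2: O, bond orders sum to 2 (valence 2) → 0 H
  atom 3: C, bond orders sum to 4 (valence 4) → 0 H
  atom 4: O, bond orders sum to 2 (valence 2) → 0 H
  atom 5: aromatic c, 3 neighbours → 0 H
  atom 6: aromatic c, 3 neighbours → 0 H
  atom 7: S, bond orders sum to 1 (valence 2) → 1 H
  atom 8: aromatic c, 2 neighbours → 1 H
  atom 9: aromatic c, 3 neighbours → 0 H
  atom 10: aromatic c, 3 neighbours → 0 H
  atom 11: O, bond orders sum to 1 (valence 2) → 1 H
  atom 12: aromatic c, 3 neighbours → 0 H
  atom 13: C, bond orders sum to 1 (valence 4) → 3 H
  atom 14: aromatic c, 2 neighbours → 1 H
  atom 15: aromatic c, 2 neighbours → 1 H
  atom 16: aromatic c, 3 neighbours → 0 H
  atom 17: aromatic c, 2 neighbours → 1 H
Totals → C:13, H:12, O:3, S:1.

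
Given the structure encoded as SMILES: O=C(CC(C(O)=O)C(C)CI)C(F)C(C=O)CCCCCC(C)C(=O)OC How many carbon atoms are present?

Count every carbon token in the SMILES (each C, including those in ring-closure positions and inside branches).
Carbon count: 19.

19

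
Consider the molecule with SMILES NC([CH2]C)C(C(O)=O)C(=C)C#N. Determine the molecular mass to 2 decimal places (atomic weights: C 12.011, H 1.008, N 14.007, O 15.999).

First, the molecular formula is C8H12N2O2 (counting implicit H from valence).
  C: 8 × 12.011 = 96.088
  H: 12 × 1.008 = 12.096
  N: 2 × 14.007 = 28.014
  O: 2 × 15.999 = 31.998
Sum: 8×12.011 + 12×1.008 + 2×14.007 + 2×15.999 = 168.196 → 168.20 g/mol.

168.20 g/mol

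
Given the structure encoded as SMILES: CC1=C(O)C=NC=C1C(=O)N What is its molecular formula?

C7H8N2O2

Walk through each heavy atom and fill implicit hydrogens from standard valence (C 4, N 3, O 2, S 2, halogen 1):
  atom 1: C, bond orders sum to 1 (valence 4) → 3 H
  atom 2: C, bond orders sum to 4 (valence 4) → 0 H
  atom 3: C, bond orders sum to 4 (valence 4) → 0 H
  atom 4: O, bond orders sum to 1 (valence 2) → 1 H
  atom 5: C, bond orders sum to 3 (valence 4) → 1 H
  atom 6: N, bond orders sum to 3 (valence 3) → 0 H
  atom 7: C, bond orders sum to 3 (valence 4) → 1 H
  atom 8: C, bond orders sum to 4 (valence 4) → 0 H
  atom 9: C, bond orders sum to 4 (valence 4) → 0 H
  atom 10: O, bond orders sum to 2 (valence 2) → 0 H
  atom 11: N, bond orders sum to 1 (valence 3) → 2 H
Totals → C:7, H:8, N:2, O:2.
In Hill order: C7H8N2O2.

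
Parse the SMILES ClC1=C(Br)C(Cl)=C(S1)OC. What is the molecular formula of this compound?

C5H3BrCl2OS

Walk through each heavy atom and fill implicit hydrogens from standard valence (C 4, N 3, O 2, S 2, halogen 1):
  atom 1: Cl (halogen, monovalent) → 0 H
  atom 2: C, bond orders sum to 4 (valence 4) → 0 H
  atom 3: C, bond orders sum to 4 (valence 4) → 0 H
  atom 4: Br (halogen, monovalent) → 0 H
  atom 5: C, bond orders sum to 4 (valence 4) → 0 H
  atom 6: Cl (halogen, monovalent) → 0 H
  atom 7: C, bond orders sum to 4 (valence 4) → 0 H
  atom 8: S, bond orders sum to 2 (valence 2) → 0 H
  atom 9: O, bond orders sum to 2 (valence 2) → 0 H
  atom 10: C, bond orders sum to 1 (valence 4) → 3 H
Totals → C:5, H:3, Br:1, Cl:2, O:1, S:1.
In Hill order: C5H3BrCl2OS.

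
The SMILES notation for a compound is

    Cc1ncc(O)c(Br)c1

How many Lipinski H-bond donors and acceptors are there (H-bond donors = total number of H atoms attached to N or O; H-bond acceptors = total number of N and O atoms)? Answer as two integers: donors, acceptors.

Donors: find every N or O and count the H atoms it carries.
  atom 3 (N): bond orders sum to 3 → 0 H
  atom 6 (O): bond orders sum to 1 → 1 H
Lipinski HBD = 1.
Acceptors: N atoms = 1, O atoms = 1 → HBA = 2.

1, 2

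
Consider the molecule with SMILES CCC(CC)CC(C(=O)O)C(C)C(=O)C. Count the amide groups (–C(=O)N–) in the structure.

Scan the SMILES for the amide motif — none present.
Groups that are present: 1 carboxylic acid, 1 ketone.

0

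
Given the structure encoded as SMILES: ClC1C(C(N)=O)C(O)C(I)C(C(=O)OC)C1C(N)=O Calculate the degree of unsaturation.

Molecular formula: C10H14ClIN2O5.
DoU = (2C + 2 + N − H − X) / 2, where X is the halogen count and O/S are ignored.
    = (2·10 + 2 + 2 − 14 − 2) / 2 = 8 / 2 = 4.

4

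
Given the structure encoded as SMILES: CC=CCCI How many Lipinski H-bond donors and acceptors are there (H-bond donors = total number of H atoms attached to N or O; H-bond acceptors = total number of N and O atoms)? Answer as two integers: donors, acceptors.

0, 0

Donors: find every N or O and count the H atoms it carries.
  (no N or O atoms present)
Lipinski HBD = 0.
Acceptors: N atoms = 0, O atoms = 0 → HBA = 0.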